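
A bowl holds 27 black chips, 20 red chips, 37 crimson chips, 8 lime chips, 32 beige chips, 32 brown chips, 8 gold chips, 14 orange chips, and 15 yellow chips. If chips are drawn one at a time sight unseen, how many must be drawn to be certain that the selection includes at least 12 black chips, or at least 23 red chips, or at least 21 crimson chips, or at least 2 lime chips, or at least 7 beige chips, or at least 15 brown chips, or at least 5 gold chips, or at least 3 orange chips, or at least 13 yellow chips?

91

Each of the 9 colors has its own threshold; avoid all of them simultaneously.
The worst case stops just short of every target: 11 black, all 20 red, 20 crimson, 1 lime, 6 beige, 14 brown, 4 gold, 2 orange, 12 yellow — 11 + 20 + 20 + 1 + 6 + 14 + 4 + 2 + 12 = 90 chips.
One more chip must push some color to its target, so 90 + 1 = 91.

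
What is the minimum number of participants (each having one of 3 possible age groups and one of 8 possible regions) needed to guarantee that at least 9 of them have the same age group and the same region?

There are 3 × 8 = 24 (age group, region) combinations acting as pigeonholes.
With 24 × 8 = 192 participants we could place exactly 8 in each, with no (age group, region) pair reaching 9.
One more forces some (age group, region) pair to hold 9, so 192 + 1 = 193.

193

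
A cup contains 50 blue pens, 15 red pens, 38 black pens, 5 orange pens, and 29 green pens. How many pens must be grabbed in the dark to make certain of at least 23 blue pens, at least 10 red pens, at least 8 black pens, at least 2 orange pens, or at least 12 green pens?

51

The worst case stops just short of every target: 22 blue, 9 red, 7 black, 1 orange, 11 green — 22 + 9 + 7 + 1 + 11 = 50 pens.
One more pen must push some ink color to its target, so 50 + 1 = 51.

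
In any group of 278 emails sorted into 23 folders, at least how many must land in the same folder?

If each of the 23 folders held at most 12, the total would be at most 23 × 12 = 276 < 278, a contradiction.
So at least one holds ⌈278/23⌉ = 13.

13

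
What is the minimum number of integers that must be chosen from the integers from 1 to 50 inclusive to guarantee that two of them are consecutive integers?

26

Partition {1, …, 50} into 25 pairs: {1,2}, {3,4}, …, {49,50}.
Choosing 25 integers — say the 25 even numbers 2, 4, …, 50 — takes one from each pair and avoids the property.
Choosing 26 forces two into the same pair by pigeonhole, and those are consecutive. So 26.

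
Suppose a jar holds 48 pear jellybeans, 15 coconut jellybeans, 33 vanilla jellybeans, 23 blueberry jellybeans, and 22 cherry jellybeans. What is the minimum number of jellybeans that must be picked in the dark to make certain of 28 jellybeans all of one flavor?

115

In the worst case we take at most 27 of each flavor, but all 15 coconut, all 23 blueberry, and all 22 cherry (fewer than 27), giving 27 + 15 + 27 + 23 + 22 = 114.
One more jellybean then forces some flavor to 28, so 114 + 1 = 115.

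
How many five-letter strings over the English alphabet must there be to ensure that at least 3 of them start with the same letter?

There are 26 possible first letters acting as pigeonholes.
With 26 × 2 = 52 five-letter strings over the English alphabet we could place exactly 2 in each, with no class reaching 3.
One more forces some class to hold 3, so 52 + 1 = 53.

53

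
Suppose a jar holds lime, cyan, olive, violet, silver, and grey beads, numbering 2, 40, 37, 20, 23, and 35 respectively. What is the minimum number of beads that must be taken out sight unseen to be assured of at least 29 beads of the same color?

In the worst case we take at most 28 of each color, but all 2 lime, all 20 violet, and all 23 silver (fewer than 28), giving 2 + 28 + 28 + 20 + 23 + 28 = 129.
One more bead then forces some color to 29, so 129 + 1 = 130.

130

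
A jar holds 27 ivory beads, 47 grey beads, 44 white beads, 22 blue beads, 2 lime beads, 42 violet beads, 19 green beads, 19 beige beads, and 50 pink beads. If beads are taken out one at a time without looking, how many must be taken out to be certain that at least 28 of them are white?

256

To avoid white beads as long as possible, exhaust the other 8 colors first.
The worst case draws every non-white bead first: 27 + 47 + 22 + 2 + 42 + 19 + 19 + 50 = 228.
The next 28 draws are then forced to be white, giving 228 + 28 = 256.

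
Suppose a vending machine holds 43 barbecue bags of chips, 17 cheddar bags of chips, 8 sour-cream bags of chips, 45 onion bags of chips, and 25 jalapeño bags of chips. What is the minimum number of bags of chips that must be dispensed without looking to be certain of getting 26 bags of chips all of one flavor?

In the worst case we take at most 25 of each flavor, but all 17 cheddar and all 8 sour-cream (fewer than 25), giving 25 + 17 + 8 + 25 + 25 = 100.
One more bag of chips then forces some flavor to 26, so 100 + 1 = 101.

101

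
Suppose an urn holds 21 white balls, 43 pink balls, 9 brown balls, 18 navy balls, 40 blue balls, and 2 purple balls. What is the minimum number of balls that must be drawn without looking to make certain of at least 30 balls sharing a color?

109

In the worst case we take at most 29 of each color, but all 21 white, all 9 brown, all 18 navy, and all 2 purple (fewer than 29), giving 21 + 29 + 9 + 18 + 29 + 2 = 108.
One more ball then forces some color to 30, so 108 + 1 = 109.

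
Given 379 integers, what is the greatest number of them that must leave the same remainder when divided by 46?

9

The 379 integers fall into 46 residue classes modulo 46.
If each of the 46 residue classes modulo 46 held at most 8, the total would be at most 46 × 8 = 368 < 379, a contradiction.
So at least one holds ⌈379/46⌉ = 9.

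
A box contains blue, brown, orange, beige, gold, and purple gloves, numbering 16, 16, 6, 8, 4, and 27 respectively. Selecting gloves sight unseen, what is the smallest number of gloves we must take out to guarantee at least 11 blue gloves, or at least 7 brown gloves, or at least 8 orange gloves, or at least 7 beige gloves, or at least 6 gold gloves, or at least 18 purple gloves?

The worst case stops just short of every target: 10 blue, 6 brown, all 6 orange, 6 beige, all 4 gold, 17 purple — 10 + 6 + 6 + 6 + 4 + 17 = 49 gloves.
One more glove must push some color to its target, so 49 + 1 = 50.

50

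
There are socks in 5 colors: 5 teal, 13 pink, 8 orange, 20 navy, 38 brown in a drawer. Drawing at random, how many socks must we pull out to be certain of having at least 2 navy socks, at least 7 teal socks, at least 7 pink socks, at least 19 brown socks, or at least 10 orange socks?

39

Each of the 5 colors has its own threshold; avoid all of them simultaneously.
The worst case stops just short of every target: all 5 teal, 6 pink, all 8 orange, 1 navy, 18 brown — 5 + 6 + 8 + 1 + 18 = 38 socks.
One more sock must push some color to its target, so 38 + 1 = 39.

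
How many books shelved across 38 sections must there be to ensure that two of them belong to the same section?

39

There are 38 sections acting as pigeonholes.
With 38 books we could place one in each, avoiding any repeat.
One more forces some class to hold 2, so 38 + 1 = 39.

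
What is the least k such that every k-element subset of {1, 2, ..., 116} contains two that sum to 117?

Partition {1, …, 116} into 58 pairs: {1,116}, {2,115}, …, {58,59}.
Choosing 58 integers — say the integers 1 through 58 — takes one from each pair and avoids the property.
Choosing 59 forces two into the same pair by pigeonhole, and those sum to 117. So 59.

59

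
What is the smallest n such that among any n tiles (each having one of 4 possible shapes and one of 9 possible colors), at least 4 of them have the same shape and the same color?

There are 4 × 9 = 36 (shape, color) combinations acting as pigeonholes.
With 36 × 3 = 108 tiles we could place exactly 3 in each, with no (shape, color) pair reaching 4.
One more forces some (shape, color) pair to hold 4, so 108 + 1 = 109.

109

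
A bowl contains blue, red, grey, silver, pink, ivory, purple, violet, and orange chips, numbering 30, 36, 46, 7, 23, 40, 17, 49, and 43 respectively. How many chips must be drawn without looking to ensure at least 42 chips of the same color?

277

In the worst case we take at most 41 of each color, but all 30 blue, all 36 red, all 7 silver, all 23 pink, all 40 ivory, and all 17 purple (fewer than 41), giving 30 + 36 + 41 + 7 + 23 + 40 + 17 + 41 + 41 = 276.
One more chip then forces some color to 42, so 276 + 1 = 277.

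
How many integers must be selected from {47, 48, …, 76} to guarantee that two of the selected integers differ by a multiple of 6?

Use the pigeonhole principle on residue classes: group the integers by remainder mod 6; there are 6 residue classes, each nonempty in this range.
Choosing one from each class (6 integers) avoids any shared remainder.
One more choice must repeat a class, so two differ by a multiple of 6. Hence 6 + 1 = 7.

7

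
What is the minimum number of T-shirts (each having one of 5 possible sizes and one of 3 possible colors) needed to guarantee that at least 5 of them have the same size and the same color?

There are 5 × 3 = 15 (size, color) combinations acting as pigeonholes.
With 15 × 4 = 60 T-shirts we could place exactly 4 in each, with no (size, color) pair reaching 5.
One more forces some (size, color) pair to hold 5, so 60 + 1 = 61.

61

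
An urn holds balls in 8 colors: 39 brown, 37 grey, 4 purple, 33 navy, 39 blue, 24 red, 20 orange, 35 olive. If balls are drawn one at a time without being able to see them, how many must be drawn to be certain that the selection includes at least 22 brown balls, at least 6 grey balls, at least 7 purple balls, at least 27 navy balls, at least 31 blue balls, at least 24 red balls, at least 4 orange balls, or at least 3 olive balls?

Each of the 8 colors has its own threshold; avoid all of them simultaneously.
The worst case stops just short of every target: 21 brown, 5 grey, all 4 purple, 26 navy, 30 blue, 23 red, 3 orange, 2 olive — 21 + 5 + 4 + 26 + 30 + 23 + 3 + 2 = 114 balls.
One more ball must push some color to its target, so 114 + 1 = 115.

115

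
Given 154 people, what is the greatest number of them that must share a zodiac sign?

There are 12 zodiac signs, which serve as the pigeonholes.
If each of the 12 zodiac signs held at most 12, the total would be at most 12 × 12 = 144 < 154, a contradiction.
So at least one holds ⌈154/12⌉ = 13.

13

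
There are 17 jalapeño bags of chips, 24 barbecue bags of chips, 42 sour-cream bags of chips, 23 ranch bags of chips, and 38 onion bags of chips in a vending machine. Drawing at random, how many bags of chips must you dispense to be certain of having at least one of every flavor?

The hardest flavor to obtain is jalapeño: we could draw every other bag of chips first — 144 − 17 = 127 bags of chips — without a single jalapeño one.
The next draw must be jalapeño, so 127 + 1 = 128.

128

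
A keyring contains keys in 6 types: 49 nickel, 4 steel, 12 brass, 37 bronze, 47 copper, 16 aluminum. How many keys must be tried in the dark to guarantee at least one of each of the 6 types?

The hardest type to obtain is steel: we could draw every other key first — 165 − 4 = 161 keys — without a single steel one.
The next draw must be steel, so 161 + 1 = 162.

162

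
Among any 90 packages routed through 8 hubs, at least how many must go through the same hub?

12

The 90 packages fall into 8 hubs.
If each of the 8 hubs held at most 11, the total would be at most 8 × 11 = 88 < 90, a contradiction.
So at least one holds ⌈90/8⌉ = 12.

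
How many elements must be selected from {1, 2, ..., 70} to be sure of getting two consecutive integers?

Partition {1, …, 70} into 35 pairs: {1,2}, {3,4}, …, {69,70}.
Choosing 35 integers — say the 35 even numbers 2, 4, …, 70 — takes one from each pair and avoids the property.
Choosing 36 forces two into the same pair by pigeonhole, and those are consecutive. So 36.

36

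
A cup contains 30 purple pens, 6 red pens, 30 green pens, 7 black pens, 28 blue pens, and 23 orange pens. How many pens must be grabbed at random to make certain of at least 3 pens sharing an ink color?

13

The worst case takes 2 pens of each ink color without reaching 3 of any: 6 × 2 = 12.
The next pen must bring some ink color to 3, so 12 + 1 = 13.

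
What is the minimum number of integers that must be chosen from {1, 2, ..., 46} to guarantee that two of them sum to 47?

24

Partition {1, …, 46} into 23 pairs: {1,46}, {2,45}, …, {23,24}.
Choosing 23 integers — say the integers 1 through 23 — takes one from each pair and avoids the property.
Choosing 24 forces two into the same pair by pigeonhole, and those sum to 47. So 24.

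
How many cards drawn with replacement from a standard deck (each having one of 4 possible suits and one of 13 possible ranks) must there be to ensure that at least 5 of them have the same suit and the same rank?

There are 4 × 13 = 52 (suit, rank) combinations acting as pigeonholes.
With 52 × 4 = 208 cards drawn with replacement from a standard deck we could place exactly 4 in each, with no (suit, rank) pair reaching 5.
One more forces some (suit, rank) pair to hold 5, so 208 + 1 = 209.

209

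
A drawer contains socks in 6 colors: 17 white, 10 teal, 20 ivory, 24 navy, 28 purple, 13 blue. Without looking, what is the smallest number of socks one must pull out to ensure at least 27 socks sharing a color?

111

In the worst case we take at most 26 of each color, but all 17 white, all 10 teal, all 20 ivory, all 24 navy, and all 13 blue (fewer than 26), giving 17 + 10 + 20 + 24 + 26 + 13 = 110.
One more sock then forces some color to 27, so 110 + 1 = 111.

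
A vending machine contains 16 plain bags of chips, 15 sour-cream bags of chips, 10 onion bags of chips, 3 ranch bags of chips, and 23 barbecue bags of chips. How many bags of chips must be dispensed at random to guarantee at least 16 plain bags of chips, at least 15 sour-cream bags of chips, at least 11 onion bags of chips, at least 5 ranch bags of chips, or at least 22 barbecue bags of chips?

64

Each of the 5 flavors has its own threshold; avoid all of them simultaneously.
The worst case stops just short of every target: 15 plain, 14 sour-cream, 10 onion, all 3 ranch, 21 barbecue — 15 + 14 + 10 + 3 + 21 = 63 bags of chips.
One more bag of chips must push some flavor to its target, so 63 + 1 = 64.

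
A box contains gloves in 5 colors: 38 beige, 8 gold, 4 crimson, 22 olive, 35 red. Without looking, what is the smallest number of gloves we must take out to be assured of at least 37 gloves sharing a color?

106

In the worst case we take at most 36 of each color, but all 8 gold, all 4 crimson, all 22 olive, and all 35 red (fewer than 36), giving 36 + 8 + 4 + 22 + 35 = 105.
One more glove then forces some color to 37, so 105 + 1 = 106.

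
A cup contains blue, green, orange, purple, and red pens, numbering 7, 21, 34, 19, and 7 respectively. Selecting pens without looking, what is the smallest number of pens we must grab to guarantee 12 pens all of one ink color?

48

In the worst case we take at most 11 of each ink color, but all 7 blue and all 7 red (fewer than 11), giving 7 + 11 + 11 + 11 + 7 = 47.
One more pen then forces some ink color to 12, so 47 + 1 = 48.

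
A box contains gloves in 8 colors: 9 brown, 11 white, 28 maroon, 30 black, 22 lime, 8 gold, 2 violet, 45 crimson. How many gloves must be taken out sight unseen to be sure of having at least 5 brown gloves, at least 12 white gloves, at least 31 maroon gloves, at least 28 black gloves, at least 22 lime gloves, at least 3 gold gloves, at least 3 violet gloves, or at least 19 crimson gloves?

Each of the 8 colors has its own threshold; avoid all of them simultaneously.
The worst case stops just short of every target: 4 brown, 11 white, all 28 maroon, 27 black, 21 lime, 2 gold, 2 violet, 18 crimson — 4 + 11 + 28 + 27 + 21 + 2 + 2 + 18 = 113 gloves.
One more glove must push some color to its target, so 113 + 1 = 114.

114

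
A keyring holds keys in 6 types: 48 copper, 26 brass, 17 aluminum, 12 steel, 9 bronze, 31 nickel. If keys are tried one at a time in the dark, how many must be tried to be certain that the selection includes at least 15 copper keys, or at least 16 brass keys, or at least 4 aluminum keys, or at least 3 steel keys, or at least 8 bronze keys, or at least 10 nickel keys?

51

The worst case stops just short of every target: 14 copper, 15 brass, 3 aluminum, 2 steel, 7 bronze, 9 nickel — 14 + 15 + 3 + 2 + 7 + 9 = 50 keys.
One more key must push some type to its target, so 50 + 1 = 51.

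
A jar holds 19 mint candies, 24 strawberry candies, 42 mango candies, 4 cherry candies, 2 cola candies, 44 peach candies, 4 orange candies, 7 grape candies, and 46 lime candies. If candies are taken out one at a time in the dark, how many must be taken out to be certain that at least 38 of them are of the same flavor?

172

In the worst case we take at most 37 of each flavor, but all 19 mint, all 24 strawberry, all 4 cherry, all 2 cola, all 4 orange, and all 7 grape (fewer than 37), giving 19 + 24 + 37 + 4 + 2 + 37 + 4 + 7 + 37 = 171.
One more candy then forces some flavor to 38, so 171 + 1 = 172.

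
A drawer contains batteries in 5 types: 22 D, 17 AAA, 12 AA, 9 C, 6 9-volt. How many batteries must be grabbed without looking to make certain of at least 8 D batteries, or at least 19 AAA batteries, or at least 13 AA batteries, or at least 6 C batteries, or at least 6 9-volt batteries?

47

The worst case stops just short of every target: 7 D, all 17 AAA, 12 AA, 5 C, 5 9-volt — 7 + 17 + 12 + 5 + 5 = 46 batteries.
One more battery must push some type to its target, so 46 + 1 = 47.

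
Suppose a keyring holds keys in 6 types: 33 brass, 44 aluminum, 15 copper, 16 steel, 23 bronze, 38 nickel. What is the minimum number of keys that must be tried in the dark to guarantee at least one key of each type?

155

The hardest type to obtain is copper: we could draw every other key first — 169 − 15 = 154 keys — without a single copper one.
The next draw must be copper, so 154 + 1 = 155.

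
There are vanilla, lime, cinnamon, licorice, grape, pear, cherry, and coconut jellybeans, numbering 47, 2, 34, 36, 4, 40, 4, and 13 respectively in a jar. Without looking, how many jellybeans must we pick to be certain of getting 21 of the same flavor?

104

In the worst case we take at most 20 of each flavor, but all 2 lime, all 4 grape, all 4 cherry, and all 13 coconut (fewer than 20), giving 20 + 2 + 20 + 20 + 4 + 20 + 4 + 13 = 103.
One more jellybean then forces some flavor to 21, so 103 + 1 = 104.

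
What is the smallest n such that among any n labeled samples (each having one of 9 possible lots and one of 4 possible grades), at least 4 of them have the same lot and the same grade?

There are 9 × 4 = 36 (lot, grade) combinations acting as pigeonholes.
With 36 × 3 = 108 labeled samples we could place exactly 3 in each, with no (lot, grade) pair reaching 4.
One more forces some (lot, grade) pair to hold 4, so 108 + 1 = 109.

109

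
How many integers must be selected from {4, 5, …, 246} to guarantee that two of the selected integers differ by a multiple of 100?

Group the integers by remainder mod 100; there are 100 residue classes, each nonempty in this range.
Choosing one from each class (100 integers) avoids any shared remainder.
One more choice must repeat a class, so two differ by a multiple of 100. Hence 100 + 1 = 101.

101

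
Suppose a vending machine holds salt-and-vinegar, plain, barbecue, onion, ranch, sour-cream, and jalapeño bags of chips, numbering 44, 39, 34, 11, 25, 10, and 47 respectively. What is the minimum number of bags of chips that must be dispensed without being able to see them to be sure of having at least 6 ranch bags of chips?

To avoid ranch bags of chips as long as possible, exhaust the other 6 flavors first.
The worst case draws every non-ranch bag of chips first: 44 + 39 + 34 + 11 + 10 + 47 = 185.
The next 6 draws are then forced to be ranch, giving 185 + 6 = 191.

191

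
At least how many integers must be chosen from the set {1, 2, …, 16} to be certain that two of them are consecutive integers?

Partition {1, …, 16} into 8 pairs: {1,2}, {3,4}, …, {15,16}.
Choosing 8 integers — say the 8 even numbers 2, 4, …, 16 — takes one from each pair and avoids the property.
Choosing 9 forces two into the same pair by pigeonhole, and those are consecutive. So 9.

9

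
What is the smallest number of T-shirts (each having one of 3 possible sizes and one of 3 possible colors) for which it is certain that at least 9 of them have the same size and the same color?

73

There are 3 × 3 = 9 (size, color) combinations acting as pigeonholes.
With 9 × 8 = 72 T-shirts we could place exactly 8 in each, with no (size, color) pair reaching 9.
One more forces some (size, color) pair to hold 9, so 72 + 1 = 73.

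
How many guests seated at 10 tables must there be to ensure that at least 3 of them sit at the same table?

21

There are 10 tables acting as pigeonholes.
With 10 × 2 = 20 guests we could place exactly 2 in each, with no class reaching 3.
One more forces some class to hold 3, so 20 + 1 = 21.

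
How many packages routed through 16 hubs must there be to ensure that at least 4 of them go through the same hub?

49

There are 16 hubs acting as pigeonholes.
With 16 × 3 = 48 packages we could place exactly 3 in each, with no class reaching 4.
One more forces some class to hold 4, so 48 + 1 = 49.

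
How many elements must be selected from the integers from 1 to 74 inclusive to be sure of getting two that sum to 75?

38

Partition {1, …, 74} into 37 pairs: {1,74}, {2,73}, …, {37,38}.
Choosing 37 integers — say the integers 1 through 37 — takes one from each pair and avoids the property.
Choosing 38 forces two into the same pair by pigeonhole, and those sum to 75. So 38.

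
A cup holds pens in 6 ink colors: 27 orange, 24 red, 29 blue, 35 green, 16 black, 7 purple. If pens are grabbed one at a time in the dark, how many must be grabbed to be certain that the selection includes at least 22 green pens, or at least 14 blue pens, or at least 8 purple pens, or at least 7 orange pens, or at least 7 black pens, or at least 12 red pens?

65

Each of the 6 ink colors has its own threshold; avoid all of them simultaneously.
The worst case stops just short of every target: 6 orange, 11 red, 13 blue, 21 green, 6 black, 7 purple — 6 + 11 + 13 + 21 + 6 + 7 = 64 pens.
One more pen must push some ink color to its target, so 64 + 1 = 65.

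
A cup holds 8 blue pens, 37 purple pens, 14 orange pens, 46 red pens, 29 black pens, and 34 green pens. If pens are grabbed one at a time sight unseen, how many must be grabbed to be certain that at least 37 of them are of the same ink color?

Treat the 6 ink colors as pigeonholes.
In the worst case we take at most 36 of each ink color, but all 8 blue, all 14 orange, all 29 black, and all 34 green (fewer than 36), giving 8 + 36 + 14 + 36 + 29 + 34 = 157.
One more pen then forces some ink color to 37, so 157 + 1 = 158.

158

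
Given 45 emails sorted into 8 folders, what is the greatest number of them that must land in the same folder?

If each of the 8 folders held at most 5, the total would be at most 8 × 5 = 40 < 45, a contradiction.
So at least one holds ⌈45/8⌉ = 6.

6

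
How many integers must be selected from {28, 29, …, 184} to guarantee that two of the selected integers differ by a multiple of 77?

Group the integers by remainder mod 77; there are 77 residue classes, each nonempty in this range.
Choosing one from each class (77 integers) avoids any shared remainder.
One more choice must repeat a class, so two differ by a multiple of 77. Hence 77 + 1 = 78.

78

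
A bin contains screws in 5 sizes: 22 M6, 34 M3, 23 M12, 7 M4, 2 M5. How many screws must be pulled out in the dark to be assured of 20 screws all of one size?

67

In the worst case we take at most 19 of each size, but all 7 M4 and all 2 M5 (fewer than 19), giving 19 + 19 + 19 + 7 + 2 = 66.
One more screw then forces some size to 20, so 66 + 1 = 67.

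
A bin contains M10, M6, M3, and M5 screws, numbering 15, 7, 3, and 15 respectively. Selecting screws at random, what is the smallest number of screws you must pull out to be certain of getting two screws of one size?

The worst case takes 1 screw of each size without reaching 2 of any: 4 × 1 = 4.
The next screw must bring some size to 2, so 4 + 1 = 5.

5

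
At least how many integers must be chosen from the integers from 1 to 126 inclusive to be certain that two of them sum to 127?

Partition {1, …, 126} into 63 pairs: {1,126}, {2,125}, …, {63,64}.
Choosing 63 integers — say the integers 1 through 63 — takes one from each pair and avoids the property.
Choosing 64 forces two into the same pair by pigeonhole, and those sum to 127. So 64.

64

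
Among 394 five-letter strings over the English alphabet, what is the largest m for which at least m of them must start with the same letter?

There are 26 possible first letters, which serve as the pigeonholes.
If each of the 26 possible first letters held at most 15, the total would be at most 26 × 15 = 390 < 394, a contradiction.
So at least one holds ⌈394/26⌉ = 16.

16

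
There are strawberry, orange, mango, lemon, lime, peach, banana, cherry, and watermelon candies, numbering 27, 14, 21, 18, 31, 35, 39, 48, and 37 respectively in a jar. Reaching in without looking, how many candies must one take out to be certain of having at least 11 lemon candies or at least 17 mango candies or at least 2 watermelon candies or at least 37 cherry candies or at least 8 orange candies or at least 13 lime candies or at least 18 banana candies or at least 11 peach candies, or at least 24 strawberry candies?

The worst case stops just short of every target: 23 strawberry, 7 orange, 16 mango, 10 lemon, 12 lime, 10 peach, 17 banana, 36 cherry, 1 watermelon — 23 + 7 + 16 + 10 + 12 + 10 + 17 + 36 + 1 = 132 candies.
One more candy must push some flavor to its target, so 132 + 1 = 133.

133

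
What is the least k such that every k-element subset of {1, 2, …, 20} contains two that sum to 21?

11

Partition {1, …, 20} into 10 pairs: {1,20}, {2,19}, …, {10,11}.
Choosing 10 integers — say the integers 1 through 10 — takes one from each pair and avoids the property.
Choosing 11 forces two into the same pair by pigeonhole, and those sum to 21. So 11.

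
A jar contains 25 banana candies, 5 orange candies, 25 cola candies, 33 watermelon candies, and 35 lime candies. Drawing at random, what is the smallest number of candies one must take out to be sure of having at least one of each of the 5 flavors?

119

The hardest flavor to obtain is orange: we could draw every other candy first — 123 − 5 = 118 candies — without a single orange one.
The next draw must be orange, so 118 + 1 = 119.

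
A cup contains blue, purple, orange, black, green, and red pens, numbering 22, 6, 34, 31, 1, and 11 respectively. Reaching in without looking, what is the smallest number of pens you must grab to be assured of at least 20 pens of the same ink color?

Treat the 6 ink colors as pigeonholes.
In the worst case we take at most 19 of each ink color, but all 6 purple, all 1 green, and all 11 red (fewer than 19), giving 19 + 6 + 19 + 19 + 1 + 11 = 75.
One more pen then forces some ink color to 20, so 75 + 1 = 76.

76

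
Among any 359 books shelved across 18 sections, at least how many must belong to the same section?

If each of the 18 sections held at most 19, the total would be at most 18 × 19 = 342 < 359, a contradiction.
So at least one holds ⌈359/18⌉ = 20.

20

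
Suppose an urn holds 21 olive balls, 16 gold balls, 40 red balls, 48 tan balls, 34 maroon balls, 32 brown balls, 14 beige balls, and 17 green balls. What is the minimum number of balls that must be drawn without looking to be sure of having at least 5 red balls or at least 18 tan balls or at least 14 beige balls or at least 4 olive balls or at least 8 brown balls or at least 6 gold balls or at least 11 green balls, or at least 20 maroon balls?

The worst case stops just short of every target: 3 olive, 5 gold, 4 red, 17 tan, 19 maroon, 7 brown, 13 beige, 10 green — 3 + 5 + 4 + 17 + 19 + 7 + 13 + 10 = 78 balls.
One more ball must push some color to its target, so 78 + 1 = 79.

79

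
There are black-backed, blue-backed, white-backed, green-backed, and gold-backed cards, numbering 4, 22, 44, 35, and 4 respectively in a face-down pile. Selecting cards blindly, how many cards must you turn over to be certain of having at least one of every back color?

The hardest back color to obtain is black-backed: we could draw every other card first — 109 − 4 = 105 cards — without a single black-backed one.
The next draw must be black-backed, so 105 + 1 = 106.

106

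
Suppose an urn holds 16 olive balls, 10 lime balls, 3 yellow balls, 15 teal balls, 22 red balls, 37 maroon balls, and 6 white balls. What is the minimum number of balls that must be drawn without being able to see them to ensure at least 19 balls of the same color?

87

Treat the 7 colors as pigeonholes.
In the worst case we take at most 18 of each color, but all 16 olive, all 10 lime, all 3 yellow, all 15 teal, and all 6 white (fewer than 18), giving 16 + 10 + 3 + 15 + 18 + 18 + 6 = 86.
One more ball then forces some color to 19, so 86 + 1 = 87.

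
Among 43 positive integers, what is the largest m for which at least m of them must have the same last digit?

5

There are 10 possible last digits, which serve as the pigeonholes.
If each of the 10 possible last digits held at most 4, the total would be at most 10 × 4 = 40 < 43, a contradiction.
So at least one holds ⌈43/10⌉ = 5.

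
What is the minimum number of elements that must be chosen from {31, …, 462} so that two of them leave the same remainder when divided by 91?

Group the integers by remainder mod 91; there are 91 residue classes, each nonempty in this range.
Choosing one from each class (91 integers) avoids any shared remainder.
One more choice must repeat a class, so two differ by a multiple of 91. Hence 91 + 1 = 92.

92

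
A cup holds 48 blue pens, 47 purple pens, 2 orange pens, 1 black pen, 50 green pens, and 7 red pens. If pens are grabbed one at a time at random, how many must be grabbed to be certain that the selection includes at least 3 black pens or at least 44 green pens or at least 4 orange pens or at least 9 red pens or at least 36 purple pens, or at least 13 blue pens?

The worst case stops just short of every target: 12 blue, 35 purple, all 2 orange, all 1 black, 43 green, all 7 red — 12 + 35 + 2 + 1 + 43 + 7 = 100 pens.
One more pen must push some ink color to its target, so 100 + 1 = 101.

101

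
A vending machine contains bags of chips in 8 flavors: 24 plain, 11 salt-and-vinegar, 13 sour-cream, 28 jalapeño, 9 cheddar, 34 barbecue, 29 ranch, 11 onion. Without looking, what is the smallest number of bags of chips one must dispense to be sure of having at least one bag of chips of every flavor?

151

The hardest flavor to obtain is cheddar: we could draw every other bag of chips first — 159 − 9 = 150 bags of chips — without a single cheddar one.
The next draw must be cheddar, so 150 + 1 = 151.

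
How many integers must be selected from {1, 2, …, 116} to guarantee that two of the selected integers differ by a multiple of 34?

35

Group the integers by remainder mod 34; there are 34 residue classes, each nonempty in this range.
Choosing one from each class (34 integers) avoids any shared remainder.
One more choice must repeat a class, so two differ by a multiple of 34. Hence 34 + 1 = 35.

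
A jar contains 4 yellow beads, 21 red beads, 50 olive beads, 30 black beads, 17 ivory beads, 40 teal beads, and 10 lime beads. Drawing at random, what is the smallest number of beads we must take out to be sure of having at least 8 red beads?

159

To avoid red beads as long as possible, exhaust the other 6 colors first.
The worst case draws every non-red bead first: 4 + 50 + 30 + 17 + 40 + 10 = 151.
The next 8 draws are then forced to be red, giving 151 + 8 = 159.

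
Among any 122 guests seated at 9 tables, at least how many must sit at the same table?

14

If each of the 9 tables held at most 13, the total would be at most 9 × 13 = 117 < 122, a contradiction.
So at least one holds ⌈122/9⌉ = 14.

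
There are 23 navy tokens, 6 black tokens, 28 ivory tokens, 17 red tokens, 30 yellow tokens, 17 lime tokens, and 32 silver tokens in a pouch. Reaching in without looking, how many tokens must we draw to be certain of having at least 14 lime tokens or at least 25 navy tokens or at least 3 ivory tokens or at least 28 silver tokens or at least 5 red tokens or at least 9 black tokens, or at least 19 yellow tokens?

The worst case stops just short of every target: all 23 navy, all 6 black, 2 ivory, 4 red, 18 yellow, 13 lime, 27 silver — 23 + 6 + 2 + 4 + 18 + 13 + 27 = 93 tokens.
One more token must push some color to its target, so 93 + 1 = 94.

94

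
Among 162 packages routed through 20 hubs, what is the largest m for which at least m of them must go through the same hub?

The 162 packages fall into 20 hubs.
If each of the 20 hubs held at most 8, the total would be at most 20 × 8 = 160 < 162, a contradiction.
So at least one holds ⌈162/20⌉ = 9.

9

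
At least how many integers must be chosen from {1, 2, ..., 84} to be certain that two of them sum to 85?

43

Partition {1, …, 84} into 42 pairs: {1,84}, {2,83}, …, {42,43}.
Choosing 42 integers — say the integers 1 through 42 — takes one from each pair and avoids the property.
Choosing 43 forces two into the same pair by pigeonhole, and those sum to 85. So 43.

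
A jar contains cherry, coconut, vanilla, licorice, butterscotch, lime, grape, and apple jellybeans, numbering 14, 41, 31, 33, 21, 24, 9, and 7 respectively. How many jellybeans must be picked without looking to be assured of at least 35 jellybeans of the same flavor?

Treat the 8 flavors as pigeonholes.
In the worst case we take at most 34 of each flavor, but all 14 cherry, all 31 vanilla, all 33 licorice, all 21 butterscotch, all 24 lime, all 9 grape, and all 7 apple (fewer than 34), giving 14 + 34 + 31 + 33 + 21 + 24 + 9 + 7 = 173.
One more jellybean then forces some flavor to 35, so 173 + 1 = 174.

174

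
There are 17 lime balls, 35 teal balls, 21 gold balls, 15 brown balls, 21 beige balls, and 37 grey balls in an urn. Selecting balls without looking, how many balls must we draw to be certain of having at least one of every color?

132

The hardest color to obtain is brown: we could draw every other ball first — 146 − 15 = 131 balls — without a single brown one.
The next draw must be brown, so 131 + 1 = 132.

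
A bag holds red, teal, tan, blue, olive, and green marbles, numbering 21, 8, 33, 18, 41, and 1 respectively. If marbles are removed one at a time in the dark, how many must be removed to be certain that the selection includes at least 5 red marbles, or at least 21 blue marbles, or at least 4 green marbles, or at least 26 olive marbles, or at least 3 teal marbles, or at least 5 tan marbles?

The worst case stops just short of every target: 4 red, 2 teal, 4 tan, all 18 blue, 25 olive, all 1 green — 4 + 2 + 4 + 18 + 25 + 1 = 54 marbles.
One more marble must push some color to its target, so 54 + 1 = 55.

55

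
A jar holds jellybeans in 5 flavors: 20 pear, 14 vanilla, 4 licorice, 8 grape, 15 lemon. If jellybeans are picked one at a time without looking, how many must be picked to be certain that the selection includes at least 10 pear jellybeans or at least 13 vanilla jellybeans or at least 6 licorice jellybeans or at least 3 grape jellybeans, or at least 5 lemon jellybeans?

32

Each of the 5 flavors has its own threshold; avoid all of them simultaneously.
The worst case stops just short of every target: 9 pear, 12 vanilla, all 4 licorice, 2 grape, 4 lemon — 9 + 12 + 4 + 2 + 4 = 31 jellybeans.
One more jellybean must push some flavor to its target, so 31 + 1 = 32.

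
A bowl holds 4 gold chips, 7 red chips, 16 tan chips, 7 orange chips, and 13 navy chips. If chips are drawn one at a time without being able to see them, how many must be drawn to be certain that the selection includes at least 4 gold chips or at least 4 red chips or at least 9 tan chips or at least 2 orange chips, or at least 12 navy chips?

27

The worst case stops just short of every target: 3 gold, 3 red, 8 tan, 1 orange, 11 navy — 3 + 3 + 8 + 1 + 11 = 26 chips.
One more chip must push some color to its target, so 26 + 1 = 27.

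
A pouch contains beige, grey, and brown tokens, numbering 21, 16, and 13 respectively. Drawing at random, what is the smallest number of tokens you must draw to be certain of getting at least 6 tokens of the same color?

16

The worst case takes 5 tokens of each color without reaching 6 of any: 3 × 5 = 15.
The next token must bring some color to 6, so 15 + 1 = 16.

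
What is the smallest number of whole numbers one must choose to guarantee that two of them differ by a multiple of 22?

23

Use the pigeonhole principle on residue classes: two integers differ by a multiple of 22 exactly when they share a remainder mod 22.
There are 22 residue classes mod 22, so 22 integers can all lie in distinct classes.
One more integer must repeat a residue, giving a difference divisible by 22. So n = 22 + 1 = 23.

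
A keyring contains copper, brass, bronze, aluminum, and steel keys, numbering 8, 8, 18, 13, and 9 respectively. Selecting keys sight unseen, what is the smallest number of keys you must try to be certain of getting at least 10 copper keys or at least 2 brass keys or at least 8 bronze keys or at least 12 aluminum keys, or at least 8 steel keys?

35

The worst case stops just short of every target: all 8 copper, 1 brass, 7 bronze, 11 aluminum, 7 steel — 8 + 1 + 7 + 11 + 7 = 34 keys.
One more key must push some type to its target, so 34 + 1 = 35.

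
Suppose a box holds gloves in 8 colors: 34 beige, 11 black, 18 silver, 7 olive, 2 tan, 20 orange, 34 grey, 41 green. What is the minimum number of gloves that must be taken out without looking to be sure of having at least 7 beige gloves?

The worst case draws every non-beige glove first: 11 + 18 + 7 + 2 + 20 + 34 + 41 = 133.
The next 7 draws are then forced to be beige, giving 133 + 7 = 140.

140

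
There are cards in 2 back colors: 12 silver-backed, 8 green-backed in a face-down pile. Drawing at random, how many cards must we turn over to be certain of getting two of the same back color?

The worst case takes 1 card of each back color without reaching 2 of any: 2 × 1 = 2.
The next card must bring some back color to 2, so 2 + 1 = 3.

3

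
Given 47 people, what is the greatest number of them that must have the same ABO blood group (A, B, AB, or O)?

There are 4 ABO blood groups, which serve as the pigeonholes.
If each of the 4 ABO blood groups held at most 11, the total would be at most 4 × 11 = 44 < 47, a contradiction.
So at least one holds ⌈47/4⌉ = 12.

12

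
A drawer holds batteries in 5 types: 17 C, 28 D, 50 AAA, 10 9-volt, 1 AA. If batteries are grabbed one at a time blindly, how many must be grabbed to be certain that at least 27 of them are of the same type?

81

Treat the 5 types as pigeonholes.
In the worst case we take at most 26 of each type, but all 17 C, all 10 9-volt, and all 1 AA (fewer than 26), giving 17 + 26 + 26 + 10 + 1 = 80.
One more battery then forces some type to 27, so 80 + 1 = 81.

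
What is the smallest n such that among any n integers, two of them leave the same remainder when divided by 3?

4

There are 3 residue classes modulo 3 acting as pigeonholes.
With 3 integers we could place one in each, avoiding any repeat.
One more forces some class to hold 2, so 3 + 1 = 4.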